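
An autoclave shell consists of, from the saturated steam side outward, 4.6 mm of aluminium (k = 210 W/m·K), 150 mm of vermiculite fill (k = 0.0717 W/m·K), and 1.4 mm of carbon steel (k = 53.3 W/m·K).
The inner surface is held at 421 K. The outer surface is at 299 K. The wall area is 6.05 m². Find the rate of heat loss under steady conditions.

Q ≈ 353 W

Series thermal resistances:
R_aluminium = L/(kA) = 0.0046/(210×6.05) = 3.621×10^-6 K/W
R_vermiculite fill = L/(kA) = 0.15/(0.0717×6.05) = 0.3458 K/W
R_carbon steel = L/(kA) = 0.0014/(53.3×6.05) = 4.342×10^-6 K/W
R_total = 0.3458 K/W
Q = ΔT / R_total = 122 / 0.3458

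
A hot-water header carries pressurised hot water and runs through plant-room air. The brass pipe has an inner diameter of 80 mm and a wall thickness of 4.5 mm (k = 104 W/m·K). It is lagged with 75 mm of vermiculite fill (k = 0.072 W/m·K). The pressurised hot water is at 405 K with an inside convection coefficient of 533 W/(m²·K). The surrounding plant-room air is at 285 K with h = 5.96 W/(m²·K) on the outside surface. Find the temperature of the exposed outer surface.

Treating each annulus and film as a series resistance:
R_inner film = 1/(h_i·2πr₁L) = 1/(533×2π×0.04×1) = 0.007465 K/W
R_brass pipe wall = ln(44.5/40)/(2π×104×1) = 1.631×10^-4 K/W
R_vermiculite fill = ln(119.5/44.5)/(2π×0.072×1) = 2.184 K/W
R_outer film = 1/(h_o·2πr_oL) = 1/(5.96×2π×0.1195×1) = 0.2235 K/W
R_total = 2.415 K/W
Q = ΔT/R_total = 120/2.415
Q = 49.7 W/m
T_interface = T_inner − Q·ΣR(inner→interface) = 405 − 49.7×2.191

T ≈ 296 K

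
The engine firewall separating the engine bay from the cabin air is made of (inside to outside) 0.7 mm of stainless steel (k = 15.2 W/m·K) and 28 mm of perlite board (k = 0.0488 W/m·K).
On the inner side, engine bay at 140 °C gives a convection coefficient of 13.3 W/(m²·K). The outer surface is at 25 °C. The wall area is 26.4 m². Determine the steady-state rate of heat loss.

Q ≈ 4680 W

Treating each layer as a thermal resistance in series:
R_inner film = 1/(h_i·A) = 1/(13.3×26.4) = 0.002848 K/W
R_stainless steel = L/(kA) = 0.0007/(15.2×26.4) = 1.744×10^-6 K/W
R_perlite board = L/(kA) = 0.028/(0.0488×26.4) = 0.02173 K/W
R_total = 0.02458 K/W
Q = ΔT / R_total = 115 / 0.02458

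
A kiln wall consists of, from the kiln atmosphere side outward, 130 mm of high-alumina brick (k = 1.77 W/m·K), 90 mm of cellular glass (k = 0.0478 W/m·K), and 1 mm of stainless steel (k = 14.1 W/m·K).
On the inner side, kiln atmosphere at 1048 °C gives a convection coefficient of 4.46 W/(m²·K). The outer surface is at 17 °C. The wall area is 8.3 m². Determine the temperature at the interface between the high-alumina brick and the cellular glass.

T ≈ 907 °C

Using the resistance-network approach (series):
R_inner film = 1/(h_i·A) = 1/(4.46×8.3) = 0.02701 K/W
R_high-alumina brick = L/(kA) = 0.13/(1.77×8.3) = 0.008849 K/W
R_cellular glass = L/(kA) = 0.09/(0.0478×8.3) = 0.2268 K/W
R_stainless steel = L/(kA) = 0.001/(14.1×8.3) = 8.545×10^-6 K/W
R_total = 0.2627 K/W;  Q = ΔT/R_total = 1031/0.2627 = 3924 W
T_interface = T_inner − Q·ΣR(inner→interface) = 1048 − 3920×0.03586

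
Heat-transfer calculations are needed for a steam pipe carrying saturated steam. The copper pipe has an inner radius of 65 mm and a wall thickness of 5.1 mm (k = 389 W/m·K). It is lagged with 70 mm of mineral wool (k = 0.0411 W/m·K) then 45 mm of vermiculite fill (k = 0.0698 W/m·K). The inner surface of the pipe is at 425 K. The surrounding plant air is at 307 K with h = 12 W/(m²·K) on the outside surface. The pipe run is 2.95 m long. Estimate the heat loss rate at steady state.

Cylindrical conduction, so R = ln(r₂/r₁)/(2πkL) per layer, in series:
R_copper pipe wall = ln(70.1/65)/(2π×389×2.95) = 1.048×10^-5 K/W
R_mineral wool = ln(140.1/70.1)/(2π×0.0411×2.95) = 0.9089 K/W
R_vermiculite fill = ln(185.1/140.1)/(2π×0.0698×2.95) = 0.2153 K/W
R_outer film = 1/(h_o·2πr_oL) = 1/(12×2π×0.1851×2.95) = 0.02429 K/W
R_total = 1.149 K/W
Q = ΔT/R_total = 118/1.149

Q ≈ 103 W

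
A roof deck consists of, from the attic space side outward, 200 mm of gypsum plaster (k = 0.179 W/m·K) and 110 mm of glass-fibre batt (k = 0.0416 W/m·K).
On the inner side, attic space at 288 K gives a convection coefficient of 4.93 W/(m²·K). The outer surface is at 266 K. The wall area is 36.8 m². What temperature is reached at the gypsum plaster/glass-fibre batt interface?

Using the resistance-network approach (series):
R_inner film = 1/(h_i·A) = 1/(4.93×36.8) = 0.005512 K/W
R_gypsum plaster = L/(kA) = 0.2/(0.179×36.8) = 0.03036 K/W
R_glass-fibre batt = L/(kA) = 0.11/(0.0416×36.8) = 0.07185 K/W
R_total = 0.1077 K/W;  Q = ΔT/R_total = 22/0.1077 = 204.2 W
T_interface = T_inner − Q·ΣR(inner→interface) = 288 − 204×0.03587

T ≈ 281 K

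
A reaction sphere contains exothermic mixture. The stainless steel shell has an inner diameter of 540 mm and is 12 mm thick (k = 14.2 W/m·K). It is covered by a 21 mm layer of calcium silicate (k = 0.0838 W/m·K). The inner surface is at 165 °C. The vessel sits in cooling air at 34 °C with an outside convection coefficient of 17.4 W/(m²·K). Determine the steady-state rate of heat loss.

Each spherical layer contributes R = (1/r_i − 1/r_o)/(4πk):
R_stainless steel shell = (1/0.27 − 1/0.282)/(4π×14.2) = 8.832×10^-4 K/W
R_calcium silicate = (1/0.282 − 1/0.303)/(4π×0.0838) = 0.2334 K/W
R_outer film = 1/(h·4πr_o²) = 1/(17.4×4π×0.303²) = 0.04981 K/W
R_total = 0.2841 K/W
Q = ΔT/R_total = 131/0.2841

Q ≈ 461 W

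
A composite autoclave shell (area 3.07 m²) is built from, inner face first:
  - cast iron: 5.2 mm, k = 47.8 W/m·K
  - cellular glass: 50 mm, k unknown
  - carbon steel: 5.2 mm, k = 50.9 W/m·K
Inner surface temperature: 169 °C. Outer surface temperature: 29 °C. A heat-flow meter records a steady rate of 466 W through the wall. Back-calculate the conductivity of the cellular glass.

k ≈ 0.0542 W/(m·K)

Thermal resistances in series:
R_cast iron = L/(kA) = 0.0052/(47.8×3.07) = 3.544×10^-5 K/W
R_carbon steel = L/(kA) = 0.0052/(50.9×3.07) = 3.328×10^-5 K/W
Sum of known resistances R_other = 6.871×10^-5 K/W
Total R = ΔT/Q = 140/466 = 0.3004 K/W
R_cellular glass = R_total − R_other = 0.3004 K/W
k = L/(R·A) = 0.05/(0.3004×3.07)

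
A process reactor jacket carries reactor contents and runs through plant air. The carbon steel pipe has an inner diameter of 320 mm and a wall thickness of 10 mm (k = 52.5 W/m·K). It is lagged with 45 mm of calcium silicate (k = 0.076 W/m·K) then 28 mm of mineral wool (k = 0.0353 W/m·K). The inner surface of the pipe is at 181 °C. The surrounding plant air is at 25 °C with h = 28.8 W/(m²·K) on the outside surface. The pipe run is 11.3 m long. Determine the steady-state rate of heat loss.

Per-layer cylindrical resistances, series-summed:
R_carbon steel pipe wall = ln(170/160)/(2π×52.5×11.3) = 1.626×10^-5 K/W
R_calcium silicate = ln(215/170)/(2π×0.076×11.3) = 0.04352 K/W
R_mineral wool = ln(243/215)/(2π×0.0353×11.3) = 0.04885 K/W
R_outer film = 1/(h_o·2πr_oL) = 1/(28.8×2π×0.243×11.3) = 0.002013 K/W
R_total = 0.0944 K/W
Q = ΔT/R_total = 156/0.0944

Q ≈ 1650 W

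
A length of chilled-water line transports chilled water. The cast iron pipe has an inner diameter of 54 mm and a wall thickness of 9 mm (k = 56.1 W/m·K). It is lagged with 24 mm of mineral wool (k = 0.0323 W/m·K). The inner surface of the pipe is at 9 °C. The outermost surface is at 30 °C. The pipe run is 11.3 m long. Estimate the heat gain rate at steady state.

Treating each annulus and film as a series resistance:
R_cast iron pipe wall = ln(36/27)/(2π×56.1×11.3) = 7.223×10^-5 K/W
R_mineral wool = ln(60/36)/(2π×0.0323×11.3) = 0.2227 K/W
R_total = 0.2228 K/W
Q = ΔT/R_total = 21/0.2228

Q ≈ 94.2 W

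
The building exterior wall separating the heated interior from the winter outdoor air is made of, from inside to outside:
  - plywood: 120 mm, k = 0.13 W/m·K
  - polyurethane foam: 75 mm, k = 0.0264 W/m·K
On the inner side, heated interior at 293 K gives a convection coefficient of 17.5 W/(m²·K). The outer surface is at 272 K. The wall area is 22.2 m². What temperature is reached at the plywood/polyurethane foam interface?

Series thermal resistances:
R_inner film = 1/(h_i·A) = 1/(17.5×22.2) = 0.002574 K/W
R_plywood = L/(kA) = 0.12/(0.13×22.2) = 0.04158 K/W
R_polyurethane foam = L/(kA) = 0.075/(0.0264×22.2) = 0.128 K/W
R_total = 0.1721 K/W;  Q = ΔT/R_total = 21/0.1721 = 122 W
T_interface = T_inner − Q·ΣR(inner→interface) = 293 − 122×0.04415

T ≈ 288 K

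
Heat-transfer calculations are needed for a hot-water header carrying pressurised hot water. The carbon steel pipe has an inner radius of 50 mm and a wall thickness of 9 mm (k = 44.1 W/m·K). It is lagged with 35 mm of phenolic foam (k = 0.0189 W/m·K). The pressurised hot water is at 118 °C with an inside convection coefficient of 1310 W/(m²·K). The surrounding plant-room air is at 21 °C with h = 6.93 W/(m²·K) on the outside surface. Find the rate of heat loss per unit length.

q′ ≈ 23.3 W/m

Treating each annulus and film as a series resistance:
R_inner film = 1/(h_i·2πr₁L) = 1/(1310×2π×0.05×1) = 0.00243 K/W
R_carbon steel pipe wall = ln(59/50)/(2π×44.1×1) = 5.973×10^-4 K/W
R_phenolic foam = ln(94/59)/(2π×0.0189×1) = 3.922 K/W
R_outer film = 1/(h_o·2πr_oL) = 1/(6.93×2π×0.094×1) = 0.2443 K/W
R_total = 4.169 K/W
Q = ΔT/R_total = 97/4.169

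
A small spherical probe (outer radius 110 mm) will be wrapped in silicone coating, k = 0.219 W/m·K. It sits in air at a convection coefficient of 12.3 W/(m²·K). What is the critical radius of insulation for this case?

For a sphere r_cr = 2k/h = 2×0.219/12.3
r_cr = 35.6 mm; since the bare radius (110 mm) is above r_cr, any added insulation will reduce heat loss.

r_cr ≈ 35.6 mm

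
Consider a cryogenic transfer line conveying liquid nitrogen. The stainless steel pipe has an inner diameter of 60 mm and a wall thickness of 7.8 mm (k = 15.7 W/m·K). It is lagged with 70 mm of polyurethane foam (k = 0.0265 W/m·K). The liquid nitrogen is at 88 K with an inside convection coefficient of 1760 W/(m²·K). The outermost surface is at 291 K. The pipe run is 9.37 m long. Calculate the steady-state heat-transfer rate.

Radial resistances (cylindrical: R_cond = ln(r_o/r_i)/(2πkL), R_conv = 1/(h·2πrL)):
R_inner film = 1/(h_i·2πr₁L) = 1/(1760×2π×0.03×9.37) = 3.217×10^-4 K/W
R_stainless steel pipe wall = ln(37.8/30)/(2π×15.7×9.37) = 2.5×10^-4 K/W
R_polyurethane foam = ln(107.8/37.8)/(2π×0.0265×9.37) = 0.6717 K/W
R_total = 0.6723 K/W
Q = ΔT/R_total = 203/0.6723

Q ≈ 302 W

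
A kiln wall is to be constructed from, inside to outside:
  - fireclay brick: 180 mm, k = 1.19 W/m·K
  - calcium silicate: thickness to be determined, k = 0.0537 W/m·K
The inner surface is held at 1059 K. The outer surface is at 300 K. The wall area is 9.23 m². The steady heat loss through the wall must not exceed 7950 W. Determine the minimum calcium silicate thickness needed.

L ≈ 39.2 mm

Thermal resistances in series:
R_fireclay brick = L/(kA) = 0.18/(1.19×9.23) = 0.01639 K/W
Sum of the known resistances R_other = 0.01639 K/W
Required total resistance R_tot = ΔT/Q_allow = 759/7950 = 0.09547 K/W
R_calcium silicate = R_tot − R_other = 0.07908 K/W
L = R·k·A = 0.07908×0.0537×9.23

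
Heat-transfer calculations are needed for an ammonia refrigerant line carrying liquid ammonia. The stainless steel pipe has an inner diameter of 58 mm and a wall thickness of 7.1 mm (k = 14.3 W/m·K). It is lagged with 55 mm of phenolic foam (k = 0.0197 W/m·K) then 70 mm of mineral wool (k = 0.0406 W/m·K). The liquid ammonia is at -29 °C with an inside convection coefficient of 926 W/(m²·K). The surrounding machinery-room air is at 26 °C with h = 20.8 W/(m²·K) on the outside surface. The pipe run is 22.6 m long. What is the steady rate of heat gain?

Radial resistances (cylindrical: R_cond = ln(r_o/r_i)/(2πkL), R_conv = 1/(h·2πrL)):
R_inner film = 1/(h_i·2πr₁L) = 1/(926×2π×0.029×22.6) = 2.622×10^-4 K/W
R_stainless steel pipe wall = ln(36.1/29)/(2π×14.3×22.6) = 1.078×10^-4 K/W
R_phenolic foam = ln(91.1/36.1)/(2π×0.0197×22.6) = 0.3309 K/W
R_mineral wool = ln(161.1/91.1)/(2π×0.0406×22.6) = 0.09888 K/W
R_outer film = 1/(h_o·2πr_oL) = 1/(20.8×2π×0.1611×22.6) = 0.002102 K/W
R_total = 0.4323 K/W
Q = ΔT/R_total = 55/0.4323

Q ≈ 127 W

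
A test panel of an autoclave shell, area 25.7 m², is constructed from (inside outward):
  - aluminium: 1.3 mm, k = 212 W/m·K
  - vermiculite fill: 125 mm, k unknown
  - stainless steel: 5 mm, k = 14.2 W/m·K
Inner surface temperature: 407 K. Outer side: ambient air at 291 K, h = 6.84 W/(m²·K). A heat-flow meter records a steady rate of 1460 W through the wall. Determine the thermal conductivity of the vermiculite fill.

k ≈ 0.066 W/(m·K)

Thermal resistances in series:
R_aluminium = L/(kA) = 0.0013/(212×25.7) = 2.386×10^-7 K/W
R_stainless steel = L/(kA) = 0.005/(14.2×25.7) = 1.37×10^-5 K/W
R_outer film = 1/(h_o·A) = 1/(6.84×25.7) = 0.005689 K/W
Sum of known resistances R_other = 0.005703 K/W
Total R = ΔT/Q = 116/1460 = 0.07945 K/W
R_vermiculite fill = R_total − R_other = 0.07375 K/W
k = L/(R·A) = 0.125/(0.07375×25.7)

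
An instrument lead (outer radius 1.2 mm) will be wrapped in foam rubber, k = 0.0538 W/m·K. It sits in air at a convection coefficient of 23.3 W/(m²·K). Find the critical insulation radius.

r_cr ≈ 2.31 mm

For a cylinder r_cr = k/h = 0.0538/23.3
r_cr = 2.31 mm; since the bare radius (1.2 mm) is below r_cr, adding a thin layer of insulation will *increase* heat loss.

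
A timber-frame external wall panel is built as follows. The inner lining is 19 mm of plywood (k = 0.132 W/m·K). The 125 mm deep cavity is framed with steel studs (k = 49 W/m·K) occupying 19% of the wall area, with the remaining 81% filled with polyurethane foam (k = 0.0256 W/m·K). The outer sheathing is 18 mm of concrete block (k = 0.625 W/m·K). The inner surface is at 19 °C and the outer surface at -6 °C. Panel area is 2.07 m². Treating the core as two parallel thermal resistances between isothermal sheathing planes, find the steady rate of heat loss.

Q ≈ 278 W

Sheathing layers in series; stud and cavity paths in parallel between them.
R_inner = 0.019/(0.132×2.07) = 0.06954 K/W
R_stud  = 0.125/(49×0.19×2.07) = 0.006486 K/W
R_cav   = 0.125/(0.0256×0.81×2.07) = 2.912 K/W
1/R_core = 1/R_stud + 1/R_cav → R_core = 0.006472 K/W
R_outer = 0.018/(0.625×2.07) = 0.01391 K/W
R_total = 0.08992 K/W
Q = ΔT/R_total = 25/0.08992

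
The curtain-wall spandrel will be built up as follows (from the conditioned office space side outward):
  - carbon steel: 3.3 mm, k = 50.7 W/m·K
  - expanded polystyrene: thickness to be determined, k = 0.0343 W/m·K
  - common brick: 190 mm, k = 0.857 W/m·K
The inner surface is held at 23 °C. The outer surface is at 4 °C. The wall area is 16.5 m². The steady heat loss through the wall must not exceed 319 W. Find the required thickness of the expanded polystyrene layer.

Series thermal resistances:
R_carbon steel = L/(kA) = 0.0033/(50.7×16.5) = 3.945×10^-6 K/W
R_common brick = L/(kA) = 0.19/(0.857×16.5) = 0.01344 K/W
Sum of the known resistances R_other = 0.01344 K/W
Required total resistance R_tot = ΔT/Q_allow = 19/319 = 0.05956 K/W
R_expanded polystyrene = R_tot − R_other = 0.04612 K/W
L = R·k·A = 0.04612×0.0343×16.5

L ≈ 26.1 mm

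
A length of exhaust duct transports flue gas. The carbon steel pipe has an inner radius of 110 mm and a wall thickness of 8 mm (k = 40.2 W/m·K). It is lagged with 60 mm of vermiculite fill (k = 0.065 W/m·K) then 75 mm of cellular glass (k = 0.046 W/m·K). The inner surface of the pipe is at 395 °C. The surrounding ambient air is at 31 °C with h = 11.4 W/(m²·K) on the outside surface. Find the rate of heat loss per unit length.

Treating each annulus and film as a series resistance:
R_carbon steel pipe wall = ln(118/110)/(2π×40.2×1) = 2.779×10^-4 K/W
R_vermiculite fill = ln(178/118)/(2π×0.065×1) = 1.007 K/W
R_cellular glass = ln(253/178)/(2π×0.046×1) = 1.217 K/W
R_outer film = 1/(h_o·2πr_oL) = 1/(11.4×2π×0.253×1) = 0.05518 K/W
R_total = 2.279 K/W
Q = ΔT/R_total = 364/2.279

q′ ≈ 160 W/m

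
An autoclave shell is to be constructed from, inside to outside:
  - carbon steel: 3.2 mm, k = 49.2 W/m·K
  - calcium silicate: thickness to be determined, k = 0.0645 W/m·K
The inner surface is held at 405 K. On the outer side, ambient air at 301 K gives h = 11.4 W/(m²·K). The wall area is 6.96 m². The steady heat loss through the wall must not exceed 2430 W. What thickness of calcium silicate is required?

Thermal resistances in series:
R_carbon steel = L/(kA) = 0.0032/(49.2×6.96) = 9.345×10^-6 K/W
R_outer film = 1/(h_o·A) = 1/(11.4×6.96) = 0.0126 K/W
Sum of the known resistances R_other = 0.01261 K/W
Required total resistance R_tot = ΔT/Q_allow = 104/2430 = 0.0428 K/W
R_calcium silicate = R_tot − R_other = 0.03019 K/W
L = R·k·A = 0.03019×0.0645×6.96

L ≈ 13.6 mm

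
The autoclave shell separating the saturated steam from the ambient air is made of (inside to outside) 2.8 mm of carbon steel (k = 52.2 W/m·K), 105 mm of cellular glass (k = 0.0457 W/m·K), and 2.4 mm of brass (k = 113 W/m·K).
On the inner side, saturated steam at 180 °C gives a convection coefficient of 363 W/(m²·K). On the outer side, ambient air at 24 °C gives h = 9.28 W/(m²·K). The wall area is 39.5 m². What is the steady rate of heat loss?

Q ≈ 2560 W

Thermal resistances in series:
R_inner film = 1/(h_i·A) = 1/(363×39.5) = 6.974×10^-5 K/W
R_carbon steel = L/(kA) = 0.0028/(52.2×39.5) = 1.358×10^-6 K/W
R_cellular glass = L/(kA) = 0.105/(0.0457×39.5) = 0.05817 K/W
R_brass = L/(kA) = 0.0024/(113×39.5) = 5.377×10^-7 K/W
R_outer film = 1/(h_o·A) = 1/(9.28×39.5) = 0.002728 K/W
R_total = 0.06097 K/W
Q = ΔT / R_total = 156 / 0.06097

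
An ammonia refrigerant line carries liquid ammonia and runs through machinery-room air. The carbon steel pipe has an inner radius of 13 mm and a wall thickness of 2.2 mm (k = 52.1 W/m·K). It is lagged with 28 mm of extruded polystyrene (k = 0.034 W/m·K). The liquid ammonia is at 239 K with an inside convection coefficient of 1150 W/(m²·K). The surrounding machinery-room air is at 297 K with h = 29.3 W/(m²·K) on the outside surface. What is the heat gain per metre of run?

Treating each annulus and film as a series resistance:
R_inner film = 1/(h_i·2πr₁L) = 1/(1150×2π×0.013×1) = 0.01065 K/W
R_carbon steel pipe wall = ln(15.2/13)/(2π×52.1×1) = 4.776×10^-4 K/W
R_extruded polystyrene = ln(43.2/15.2)/(2π×0.034×1) = 4.89 K/W
R_outer film = 1/(h_o·2πr_oL) = 1/(29.3×2π×0.0432×1) = 0.1257 K/W
R_total = 5.026 K/W
Q = ΔT/R_total = 58/5.026

q′ ≈ 11.5 W/m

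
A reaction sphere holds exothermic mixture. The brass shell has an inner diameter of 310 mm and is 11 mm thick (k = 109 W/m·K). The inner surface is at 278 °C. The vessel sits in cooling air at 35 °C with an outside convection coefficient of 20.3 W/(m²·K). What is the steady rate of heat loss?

Spherical conduction: R = (1/r_in − 1/r_out)/(4πk) per layer; series-sum.
R_brass shell = (1/0.155 − 1/0.166)/(4π×109) = 3.121×10^-4 K/W
R_outer film = 1/(h·4πr_o²) = 1/(20.3×4π×0.166²) = 0.1423 K/W
R_total = 0.1426 K/W
Q = ΔT/R_total = 243/0.1426

Q ≈ 1700 W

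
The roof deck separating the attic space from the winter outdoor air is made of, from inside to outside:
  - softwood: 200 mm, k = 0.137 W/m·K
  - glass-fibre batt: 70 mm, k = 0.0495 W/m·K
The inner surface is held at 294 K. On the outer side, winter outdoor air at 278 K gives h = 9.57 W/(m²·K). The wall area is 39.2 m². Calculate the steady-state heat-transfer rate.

Q ≈ 211 W

Series thermal resistances:
R_softwood = L/(kA) = 0.2/(0.137×39.2) = 0.03724 K/W
R_glass-fibre batt = L/(kA) = 0.07/(0.0495×39.2) = 0.03608 K/W
R_outer film = 1/(h_o·A) = 1/(9.57×39.2) = 0.002666 K/W
R_total = 0.07598 K/W
Q = ΔT / R_total = 16 / 0.07598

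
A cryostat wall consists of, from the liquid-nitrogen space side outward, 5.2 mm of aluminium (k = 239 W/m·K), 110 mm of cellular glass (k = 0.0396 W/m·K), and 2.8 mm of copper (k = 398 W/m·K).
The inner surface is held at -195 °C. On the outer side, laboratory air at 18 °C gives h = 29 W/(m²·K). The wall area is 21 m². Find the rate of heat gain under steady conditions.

Thermal resistances in series:
R_aluminium = L/(kA) = 0.0052/(239×21) = 1.036×10^-6 K/W
R_cellular glass = L/(kA) = 0.11/(0.0396×21) = 0.1323 K/W
R_copper = L/(kA) = 0.0028/(398×21) = 3.35×10^-7 K/W
R_outer film = 1/(h_o·A) = 1/(29×21) = 0.001642 K/W
R_total = 0.1339 K/W
Q = ΔT / R_total = 213 / 0.1339

Q ≈ 1590 W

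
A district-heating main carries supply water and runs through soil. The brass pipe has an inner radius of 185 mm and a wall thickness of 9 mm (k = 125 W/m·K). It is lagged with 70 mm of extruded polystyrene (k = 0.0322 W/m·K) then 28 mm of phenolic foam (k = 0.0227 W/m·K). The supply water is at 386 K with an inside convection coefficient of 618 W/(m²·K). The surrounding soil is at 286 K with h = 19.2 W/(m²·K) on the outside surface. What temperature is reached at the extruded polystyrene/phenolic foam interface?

T ≈ 319 K

Per-layer cylindrical resistances, series-summed:
R_inner film = 1/(h_i·2πr₁L) = 1/(618×2π×0.185×1) = 0.001392 K/W
R_brass pipe wall = ln(194/185)/(2π×125×1) = 6.048×10^-5 K/W
R_extruded polystyrene = ln(264/194)/(2π×0.0322×1) = 1.523 K/W
R_phenolic foam = ln(292/264)/(2π×0.0227×1) = 0.7068 K/W
R_outer film = 1/(h_o·2πr_oL) = 1/(19.2×2π×0.292×1) = 0.02839 K/W
R_total = 2.259 K/W
Q = ΔT/R_total = 100/2.259
Q = 44.3 W/m
T_interface = T_inner − Q·ΣR(inner→interface) = 386 − 44.3×1.524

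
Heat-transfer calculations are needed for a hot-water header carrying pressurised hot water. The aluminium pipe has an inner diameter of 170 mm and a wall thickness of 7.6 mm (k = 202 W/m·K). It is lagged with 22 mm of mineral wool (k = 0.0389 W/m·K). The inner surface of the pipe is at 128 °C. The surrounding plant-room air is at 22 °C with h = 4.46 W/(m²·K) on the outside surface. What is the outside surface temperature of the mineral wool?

T ≈ 49.9 °C

For a radial system each layer contributes R = ln(r_out/r_in)/(2πkL); films add R = 1/(hA).
R_aluminium pipe wall = ln(92.6/85)/(2π×202×1) = 6.747×10^-5 K/W
R_mineral wool = ln(114.6/92.6)/(2π×0.0389×1) = 0.8721 K/W
R_outer film = 1/(h_o·2πr_oL) = 1/(4.46×2π×0.1146×1) = 0.3114 K/W
R_total = 1.184 K/W
Q = ΔT/R_total = 106/1.184
Q = 89.6 W/m
T_interface = T_inner − Q·ΣR(inner→interface) = 128 − 89.6×0.8722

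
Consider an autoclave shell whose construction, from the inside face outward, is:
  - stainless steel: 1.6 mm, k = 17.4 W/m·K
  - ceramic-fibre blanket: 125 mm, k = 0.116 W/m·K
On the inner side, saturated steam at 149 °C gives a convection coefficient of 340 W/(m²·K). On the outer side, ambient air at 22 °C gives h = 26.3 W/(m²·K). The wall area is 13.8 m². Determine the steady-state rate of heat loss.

Treating each layer as a thermal resistance in series:
R_inner film = 1/(h_i·A) = 1/(340×13.8) = 2.131×10^-4 K/W
R_stainless steel = L/(kA) = 0.0016/(17.4×13.8) = 6.663×10^-6 K/W
R_ceramic-fibre blanket = L/(kA) = 0.125/(0.116×13.8) = 0.07809 K/W
R_outer film = 1/(h_o·A) = 1/(26.3×13.8) = 0.002755 K/W
R_total = 0.08106 K/W
Q = ΔT / R_total = 127 / 0.08106

Q ≈ 1570 W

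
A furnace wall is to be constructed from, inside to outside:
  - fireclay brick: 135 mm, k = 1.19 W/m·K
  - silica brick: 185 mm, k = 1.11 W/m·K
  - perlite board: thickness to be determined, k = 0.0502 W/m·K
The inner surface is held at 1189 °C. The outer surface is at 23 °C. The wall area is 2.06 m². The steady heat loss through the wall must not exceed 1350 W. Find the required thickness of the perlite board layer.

L ≈ 75.3 mm

Treating each layer as a thermal resistance in series:
R_fireclay brick = L/(kA) = 0.135/(1.19×2.06) = 0.05507 K/W
R_silica brick = L/(kA) = 0.185/(1.11×2.06) = 0.08091 K/W
Sum of the known resistances R_other = 0.136 K/W
Required total resistance R_tot = ΔT/Q_allow = 1166/1350 = 0.8637 K/W
R_perlite board = R_tot − R_other = 0.7277 K/W
L = R·k·A = 0.7277×0.0502×2.06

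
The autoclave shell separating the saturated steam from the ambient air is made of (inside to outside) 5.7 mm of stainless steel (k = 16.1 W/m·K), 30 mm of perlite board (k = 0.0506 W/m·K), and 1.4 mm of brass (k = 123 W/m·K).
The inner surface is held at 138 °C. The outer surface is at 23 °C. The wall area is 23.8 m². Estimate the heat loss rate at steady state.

Q ≈ 4610 W

Treating each layer as a thermal resistance in series:
R_stainless steel = L/(kA) = 0.0057/(16.1×23.8) = 1.488×10^-5 K/W
R_perlite board = L/(kA) = 0.03/(0.0506×23.8) = 0.02491 K/W
R_brass = L/(kA) = 0.0014/(123×23.8) = 4.782×10^-7 K/W
R_total = 0.02493 K/W
Q = ΔT / R_total = 115 / 0.02493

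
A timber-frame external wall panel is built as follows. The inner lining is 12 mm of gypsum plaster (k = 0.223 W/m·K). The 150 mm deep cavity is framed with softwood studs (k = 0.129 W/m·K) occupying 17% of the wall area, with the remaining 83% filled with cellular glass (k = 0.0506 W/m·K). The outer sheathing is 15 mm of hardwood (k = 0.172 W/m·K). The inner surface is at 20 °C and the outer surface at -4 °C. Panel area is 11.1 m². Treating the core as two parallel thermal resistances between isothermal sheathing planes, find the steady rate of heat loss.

Sheathing layers in series; stud and cavity paths in parallel between them.
R_inner = 0.012/(0.223×11.1) = 0.004848 K/W
R_stud  = 0.15/(0.129×0.17×11.1) = 0.6162 K/W
R_cav   = 0.15/(0.0506×0.83×11.1) = 0.3218 K/W
1/R_core = 1/R_stud + 1/R_cav → R_core = 0.2114 K/W
R_outer = 0.015/(0.172×11.1) = 0.007857 K/W
R_total = 0.2241 K/W
Q = ΔT/R_total = 24/0.2241

Q ≈ 107 W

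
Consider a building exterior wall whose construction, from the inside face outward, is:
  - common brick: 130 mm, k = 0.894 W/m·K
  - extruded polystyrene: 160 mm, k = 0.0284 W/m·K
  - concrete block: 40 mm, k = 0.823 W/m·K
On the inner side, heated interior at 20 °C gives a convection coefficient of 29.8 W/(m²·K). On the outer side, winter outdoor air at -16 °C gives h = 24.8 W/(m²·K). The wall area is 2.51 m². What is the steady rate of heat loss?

Q ≈ 15.3 W

Using the resistance-network approach (series):
R_inner film = 1/(h_i·A) = 1/(29.8×2.51) = 0.01337 K/W
R_common brick = L/(kA) = 0.13/(0.894×2.51) = 0.05793 K/W
R_extruded polystyrene = L/(kA) = 0.16/(0.0284×2.51) = 2.245 K/W
R_concrete block = L/(kA) = 0.04/(0.823×2.51) = 0.01936 K/W
R_outer film = 1/(h_o·A) = 1/(24.8×2.51) = 0.01606 K/W
R_total = 2.351 K/W
Q = ΔT / R_total = 36 / 2.351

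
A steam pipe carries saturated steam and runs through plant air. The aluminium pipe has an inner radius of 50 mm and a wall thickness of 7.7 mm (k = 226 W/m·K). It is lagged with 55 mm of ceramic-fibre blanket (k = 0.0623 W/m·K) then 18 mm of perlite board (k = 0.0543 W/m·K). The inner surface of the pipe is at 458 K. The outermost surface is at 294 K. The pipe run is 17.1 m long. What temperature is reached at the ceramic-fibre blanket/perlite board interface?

T ≈ 327 K

Cylindrical conduction, so R = ln(r₂/r₁)/(2πkL) per layer, in series:
R_aluminium pipe wall = ln(57.7/50)/(2π×226×17.1) = 5.899×10^-6 K/W
R_ceramic-fibre blanket = ln(112.7/57.7)/(2π×0.0623×17.1) = 0.1 K/W
R_perlite board = ln(130.7/112.7)/(2π×0.0543×17.1) = 0.0254 K/W
R_total = 0.1254 K/W
Q = ΔT/R_total = 164/0.1254
Q = 1310 W
T_interface = T_inner − Q·ΣR(inner→interface) = 458 − 1310×0.1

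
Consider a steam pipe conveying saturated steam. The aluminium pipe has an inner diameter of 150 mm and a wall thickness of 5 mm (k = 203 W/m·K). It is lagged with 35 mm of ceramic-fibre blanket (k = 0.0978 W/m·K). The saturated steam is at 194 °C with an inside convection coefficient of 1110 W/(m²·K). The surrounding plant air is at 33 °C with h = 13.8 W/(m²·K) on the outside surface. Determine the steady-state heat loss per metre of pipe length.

q′ ≈ 232 W/m

Cylindrical conduction, so R = ln(r₂/r₁)/(2πkL) per layer, in series:
R_inner film = 1/(h_i·2πr₁L) = 1/(1110×2π×0.075×1) = 0.001912 K/W
R_aluminium pipe wall = ln(80/75)/(2π×203×1) = 5.06×10^-5 K/W
R_ceramic-fibre blanket = ln(115/80)/(2π×0.0978×1) = 0.5906 K/W
R_outer film = 1/(h_o·2πr_oL) = 1/(13.8×2π×0.115×1) = 0.1003 K/W
R_total = 0.6928 K/W
Q = ΔT/R_total = 161/0.6928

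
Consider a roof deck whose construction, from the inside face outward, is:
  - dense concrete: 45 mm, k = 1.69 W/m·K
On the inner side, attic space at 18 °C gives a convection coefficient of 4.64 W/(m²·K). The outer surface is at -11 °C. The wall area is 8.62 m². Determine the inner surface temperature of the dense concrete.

T ≈ -7.81 °C

Using the resistance-network approach (series):
R_inner film = 1/(h_i·A) = 1/(4.64×8.62) = 0.025 K/W
R_dense concrete = L/(kA) = 0.045/(1.69×8.62) = 0.003089 K/W
R_total = 0.02809 K/W;  Q = ΔT/R_total = 29/0.02809 = 1032 W
T_interface = T_inner − Q·ΣR(inner→interface) = 18 − 1030×0.025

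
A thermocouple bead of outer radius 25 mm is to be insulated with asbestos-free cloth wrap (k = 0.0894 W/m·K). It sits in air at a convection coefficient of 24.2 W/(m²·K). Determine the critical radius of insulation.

r_cr ≈ 7.39 mm

For a sphere r_cr = 2k/h = 2×0.0894/24.2
r_cr = 7.39 mm; since the bare radius (25 mm) is above r_cr, any added insulation will reduce heat loss.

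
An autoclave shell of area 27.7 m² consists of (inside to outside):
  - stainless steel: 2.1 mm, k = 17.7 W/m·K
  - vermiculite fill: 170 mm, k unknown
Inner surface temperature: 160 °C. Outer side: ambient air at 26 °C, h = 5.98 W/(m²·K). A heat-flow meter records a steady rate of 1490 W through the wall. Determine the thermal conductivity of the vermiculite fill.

k ≈ 0.0732 W/(m·K)

Series thermal resistances:
R_stainless steel = L/(kA) = 0.0021/(17.7×27.7) = 4.283×10^-6 K/W
R_outer film = 1/(h_o·A) = 1/(5.98×27.7) = 0.006037 K/W
Sum of known resistances R_other = 0.006041 K/W
Total R = ΔT/Q = 134/1490 = 0.08993 K/W
R_vermiculite fill = R_total − R_other = 0.08389 K/W
k = L/(R·A) = 0.17/(0.08389×27.7)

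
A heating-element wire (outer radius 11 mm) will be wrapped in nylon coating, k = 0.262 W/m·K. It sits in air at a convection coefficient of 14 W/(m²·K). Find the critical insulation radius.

r_cr ≈ 18.7 mm

For a cylinder r_cr = k/h = 0.262/14
r_cr = 18.7 mm; since the bare radius (11 mm) is below r_cr, adding a thin layer of insulation will *increase* heat loss.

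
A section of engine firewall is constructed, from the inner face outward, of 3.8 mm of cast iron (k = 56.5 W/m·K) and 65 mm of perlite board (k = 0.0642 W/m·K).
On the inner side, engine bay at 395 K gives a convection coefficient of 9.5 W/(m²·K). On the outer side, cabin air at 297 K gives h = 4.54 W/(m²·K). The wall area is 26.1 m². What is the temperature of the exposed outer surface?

T ≈ 313 K

Series thermal resistances:
R_inner film = 1/(h_i·A) = 1/(9.5×26.1) = 0.004033 K/W
R_cast iron = L/(kA) = 0.0038/(56.5×26.1) = 2.577×10^-6 K/W
R_perlite board = L/(kA) = 0.065/(0.0642×26.1) = 0.03879 K/W
R_outer film = 1/(h_o·A) = 1/(4.54×26.1) = 0.008439 K/W
R_total = 0.05127 K/W;  Q = ΔT/R_total = 98/0.05127 = 1912 W
T_interface = T_inner − Q·ΣR(inner→interface) = 395 − 1910×0.04283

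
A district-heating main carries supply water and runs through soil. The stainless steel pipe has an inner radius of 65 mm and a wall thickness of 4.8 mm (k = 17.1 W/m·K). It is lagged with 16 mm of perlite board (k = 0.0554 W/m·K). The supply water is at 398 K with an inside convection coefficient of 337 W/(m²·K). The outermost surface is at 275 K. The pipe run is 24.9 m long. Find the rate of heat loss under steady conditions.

Q ≈ 5100 W

Cylindrical conduction, so R = ln(r₂/r₁)/(2πkL) per layer, in series:
R_inner film = 1/(h_i·2πr₁L) = 1/(337×2π×0.065×24.9) = 2.918×10^-4 K/W
R_stainless steel pipe wall = ln(69.8/65)/(2π×17.1×24.9) = 2.663×10^-5 K/W
R_perlite board = ln(85.8/69.8)/(2π×0.0554×24.9) = 0.02381 K/W
R_total = 0.02413 K/W
Q = ΔT/R_total = 123/0.02413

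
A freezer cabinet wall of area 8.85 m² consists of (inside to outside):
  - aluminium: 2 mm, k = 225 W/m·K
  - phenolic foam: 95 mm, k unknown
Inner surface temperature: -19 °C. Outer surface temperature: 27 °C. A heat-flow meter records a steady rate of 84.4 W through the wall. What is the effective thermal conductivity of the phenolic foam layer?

k ≈ 0.0197 W/(m·K)

Thermal resistances in series:
R_aluminium = L/(kA) = 0.002/(225×8.85) = 1.004×10^-6 K/W
Sum of known resistances R_other = 1.004×10^-6 K/W
Total R = ΔT/Q = 46/84.4 = 0.545 K/W
R_phenolic foam = R_total − R_other = 0.545 K/W
k = L/(R·A) = 0.095/(0.545×8.85)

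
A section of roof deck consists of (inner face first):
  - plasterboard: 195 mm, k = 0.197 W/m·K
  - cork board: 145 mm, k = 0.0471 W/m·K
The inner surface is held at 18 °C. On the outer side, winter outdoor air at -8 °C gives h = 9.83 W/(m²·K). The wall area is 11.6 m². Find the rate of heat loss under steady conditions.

Treating each layer as a thermal resistance in series:
R_plasterboard = L/(kA) = 0.195/(0.197×11.6) = 0.08533 K/W
R_cork board = L/(kA) = 0.145/(0.0471×11.6) = 0.2654 K/W
R_outer film = 1/(h_o·A) = 1/(9.83×11.6) = 0.00877 K/W
R_total = 0.3595 K/W
Q = ΔT / R_total = 26 / 0.3595

Q ≈ 72.3 W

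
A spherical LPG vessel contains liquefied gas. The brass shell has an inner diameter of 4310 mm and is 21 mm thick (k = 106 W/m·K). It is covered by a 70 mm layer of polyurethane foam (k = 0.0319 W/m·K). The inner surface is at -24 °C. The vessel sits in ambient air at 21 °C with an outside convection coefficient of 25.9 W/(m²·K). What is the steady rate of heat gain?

Radial (spherical) resistances in series:
R_brass shell = (1/2.155 − 1/2.176)/(4π×106) = 3.362×10^-6 K/W
R_polyurethane foam = (1/2.176 − 1/2.246)/(4π×0.0319) = 0.03573 K/W
R_outer film = 1/(h·4πr_o²) = 1/(25.9×4π×2.246²) = 6.091×10^-4 K/W
R_total = 0.03634 K/W
Q = ΔT/R_total = 45/0.03634

Q ≈ 1240 W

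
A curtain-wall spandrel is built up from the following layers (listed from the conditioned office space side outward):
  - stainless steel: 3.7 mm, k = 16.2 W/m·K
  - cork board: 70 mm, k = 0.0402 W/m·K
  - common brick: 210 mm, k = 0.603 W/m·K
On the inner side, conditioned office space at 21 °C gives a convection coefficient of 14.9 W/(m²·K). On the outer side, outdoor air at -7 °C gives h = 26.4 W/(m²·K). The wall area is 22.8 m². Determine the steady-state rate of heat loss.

Q ≈ 291 W

Model the wall as resistances in series:
R_inner film = 1/(h_i·A) = 1/(14.9×22.8) = 0.002944 K/W
R_stainless steel = L/(kA) = 0.0037/(16.2×22.8) = 1.002×10^-5 K/W
R_cork board = L/(kA) = 0.07/(0.0402×22.8) = 0.07637 K/W
R_common brick = L/(kA) = 0.21/(0.603×22.8) = 0.01527 K/W
R_outer film = 1/(h_o·A) = 1/(26.4×22.8) = 0.001661 K/W
R_total = 0.09626 K/W
Q = ΔT / R_total = 28 / 0.09626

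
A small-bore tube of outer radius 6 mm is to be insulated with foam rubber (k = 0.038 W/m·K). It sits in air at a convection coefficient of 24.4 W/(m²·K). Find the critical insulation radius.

r_cr ≈ 1.56 mm

For a cylinder r_cr = k/h = 0.038/24.4
r_cr = 1.56 mm; since the bare radius (6 mm) is above r_cr, any added insulation will reduce heat loss.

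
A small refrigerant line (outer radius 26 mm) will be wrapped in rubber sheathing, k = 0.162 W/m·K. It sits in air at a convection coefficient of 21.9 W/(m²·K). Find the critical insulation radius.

For a cylinder r_cr = k/h = 0.162/21.9
r_cr = 7.4 mm; since the bare radius (26 mm) is above r_cr, any added insulation will reduce heat loss.

r_cr ≈ 7.4 mm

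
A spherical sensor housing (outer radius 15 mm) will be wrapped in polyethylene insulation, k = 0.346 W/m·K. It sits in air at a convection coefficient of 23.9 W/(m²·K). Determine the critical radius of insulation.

For a sphere r_cr = 2k/h = 2×0.346/23.9
r_cr = 29 mm; since the bare radius (15 mm) is below r_cr, adding a thin layer of insulation will *increase* heat loss.

r_cr ≈ 29 mm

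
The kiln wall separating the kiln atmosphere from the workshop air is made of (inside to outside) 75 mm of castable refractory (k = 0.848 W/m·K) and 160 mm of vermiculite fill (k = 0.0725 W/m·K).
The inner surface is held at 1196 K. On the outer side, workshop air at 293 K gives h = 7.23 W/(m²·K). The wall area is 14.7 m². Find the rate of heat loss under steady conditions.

Treating each layer as a thermal resistance in series:
R_castable refractory = L/(kA) = 0.075/(0.848×14.7) = 0.006017 K/W
R_vermiculite fill = L/(kA) = 0.16/(0.0725×14.7) = 0.1501 K/W
R_outer film = 1/(h_o·A) = 1/(7.23×14.7) = 0.009409 K/W
R_total = 0.1656 K/W
Q = ΔT / R_total = 903 / 0.1656

Q ≈ 5450 W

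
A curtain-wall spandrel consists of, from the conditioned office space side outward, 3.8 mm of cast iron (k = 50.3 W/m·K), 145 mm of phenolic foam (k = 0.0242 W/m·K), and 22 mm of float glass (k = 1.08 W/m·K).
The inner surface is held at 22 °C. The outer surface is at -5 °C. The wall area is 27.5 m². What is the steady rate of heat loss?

Q ≈ 123 W

Treating each layer as a thermal resistance in series:
R_cast iron = L/(kA) = 0.0038/(50.3×27.5) = 2.747×10^-6 K/W
R_phenolic foam = L/(kA) = 0.145/(0.0242×27.5) = 0.2179 K/W
R_float glass = L/(kA) = 0.022/(1.08×27.5) = 7.407×10^-4 K/W
R_total = 0.2186 K/W
Q = ΔT / R_total = 27 / 0.2186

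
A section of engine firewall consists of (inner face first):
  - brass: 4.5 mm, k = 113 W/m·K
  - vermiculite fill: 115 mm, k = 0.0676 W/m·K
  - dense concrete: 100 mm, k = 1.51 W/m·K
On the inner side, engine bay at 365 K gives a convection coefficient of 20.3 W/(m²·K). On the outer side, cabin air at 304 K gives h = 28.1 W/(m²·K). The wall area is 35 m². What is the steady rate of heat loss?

Series thermal resistances:
R_inner film = 1/(h_i·A) = 1/(20.3×35) = 0.001407 K/W
R_brass = L/(kA) = 0.0045/(113×35) = 1.138×10^-6 K/W
R_vermiculite fill = L/(kA) = 0.115/(0.0676×35) = 0.04861 K/W
R_dense concrete = L/(kA) = 0.1/(1.51×35) = 0.001892 K/W
R_outer film = 1/(h_o·A) = 1/(28.1×35) = 0.001017 K/W
R_total = 0.05292 K/W
Q = ΔT / R_total = 61 / 0.05292

Q ≈ 1150 W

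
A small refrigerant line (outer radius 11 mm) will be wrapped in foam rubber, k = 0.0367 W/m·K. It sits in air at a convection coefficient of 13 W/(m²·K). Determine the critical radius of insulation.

For a cylinder r_cr = k/h = 0.0367/13
r_cr = 2.82 mm; since the bare radius (11 mm) is above r_cr, any added insulation will reduce heat loss.

r_cr ≈ 2.82 mm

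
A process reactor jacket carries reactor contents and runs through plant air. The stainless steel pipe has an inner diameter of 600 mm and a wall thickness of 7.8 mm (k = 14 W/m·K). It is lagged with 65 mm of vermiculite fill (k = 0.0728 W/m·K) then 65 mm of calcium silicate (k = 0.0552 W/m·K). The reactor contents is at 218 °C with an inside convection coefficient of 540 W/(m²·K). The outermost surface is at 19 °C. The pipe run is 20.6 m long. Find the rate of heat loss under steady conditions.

Q ≈ 4640 W

Treating each annulus and film as a series resistance:
R_inner film = 1/(h_i·2πr₁L) = 1/(540×2π×0.3×20.6) = 4.769×10^-5 K/W
R_stainless steel pipe wall = ln(307.8/300)/(2π×14×20.6) = 1.416×10^-5 K/W
R_vermiculite fill = ln(372.8/307.8)/(2π×0.0728×20.6) = 0.02033 K/W
R_calcium silicate = ln(437.8/372.8)/(2π×0.0552×20.6) = 0.02249 K/W
R_total = 0.04289 K/W
Q = ΔT/R_total = 199/0.04289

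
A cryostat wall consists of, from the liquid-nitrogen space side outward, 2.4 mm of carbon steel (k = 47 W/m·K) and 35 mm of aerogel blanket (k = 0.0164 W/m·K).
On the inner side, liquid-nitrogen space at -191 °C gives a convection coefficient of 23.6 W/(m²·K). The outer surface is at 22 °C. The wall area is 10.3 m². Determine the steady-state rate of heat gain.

Thermal resistances in series:
R_inner film = 1/(h_i·A) = 1/(23.6×10.3) = 0.004114 K/W
R_carbon steel = L/(kA) = 0.0024/(47×10.3) = 4.958×10^-6 K/W
R_aerogel blanket = L/(kA) = 0.035/(0.0164×10.3) = 0.2072 K/W
R_total = 0.2113 K/W
Q = ΔT / R_total = 213 / 0.2113

Q ≈ 1010 W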